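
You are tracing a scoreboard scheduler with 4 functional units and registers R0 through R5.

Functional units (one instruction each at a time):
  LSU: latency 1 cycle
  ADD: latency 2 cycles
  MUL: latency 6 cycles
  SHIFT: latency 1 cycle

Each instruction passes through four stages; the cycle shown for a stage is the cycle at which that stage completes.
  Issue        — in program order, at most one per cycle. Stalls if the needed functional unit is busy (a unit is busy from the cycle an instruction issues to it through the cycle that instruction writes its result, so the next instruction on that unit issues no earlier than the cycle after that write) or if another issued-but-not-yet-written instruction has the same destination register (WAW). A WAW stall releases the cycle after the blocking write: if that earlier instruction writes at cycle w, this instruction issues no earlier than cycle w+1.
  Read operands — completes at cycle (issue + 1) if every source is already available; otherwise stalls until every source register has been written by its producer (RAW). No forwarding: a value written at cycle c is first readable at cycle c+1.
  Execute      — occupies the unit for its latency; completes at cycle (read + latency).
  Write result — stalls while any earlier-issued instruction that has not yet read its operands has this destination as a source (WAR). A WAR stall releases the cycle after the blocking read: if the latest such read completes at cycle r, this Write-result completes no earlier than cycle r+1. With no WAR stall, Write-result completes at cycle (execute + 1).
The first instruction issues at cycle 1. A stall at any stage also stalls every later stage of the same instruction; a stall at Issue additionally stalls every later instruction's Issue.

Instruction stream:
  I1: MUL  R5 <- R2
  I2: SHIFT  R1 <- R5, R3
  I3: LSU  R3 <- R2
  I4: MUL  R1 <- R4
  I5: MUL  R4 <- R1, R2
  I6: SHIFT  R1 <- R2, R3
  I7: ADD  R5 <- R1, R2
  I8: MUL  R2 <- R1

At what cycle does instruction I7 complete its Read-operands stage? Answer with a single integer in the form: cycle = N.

t=1  I1 dispatched to MUL
t=2  I1 operands ready, I2 dispatched to SHIFT
t=3  I3 dispatched to LSU
t=4  I3 operands ready
t=5  I3 complete
t=8  I1 complete
t=9  R5←I1
t=10  I2 operands ready
t=11  I2 complete, R3←I3
t=12  R1←I2
t=13  I4 dispatched to MUL
t=14  I4 operands ready
t=20  I4 complete
t=21  R1←I4
t=22  I5 dispatched to MUL
t=23  I5 operands ready, I6 dispatched to SHIFT
t=24  I6 operands ready, I7 dispatched to ADD
t=25  I6 complete
t=26  R1←I6
t=27  I7 operands ready
t=29  I5 complete, I7 complete
t=30  R4←I5, R5←I7
t=31  I8 dispatched to MUL
t=32  I8 operands ready
t=38  I8 complete
t=39  R2←I8

cycle = 27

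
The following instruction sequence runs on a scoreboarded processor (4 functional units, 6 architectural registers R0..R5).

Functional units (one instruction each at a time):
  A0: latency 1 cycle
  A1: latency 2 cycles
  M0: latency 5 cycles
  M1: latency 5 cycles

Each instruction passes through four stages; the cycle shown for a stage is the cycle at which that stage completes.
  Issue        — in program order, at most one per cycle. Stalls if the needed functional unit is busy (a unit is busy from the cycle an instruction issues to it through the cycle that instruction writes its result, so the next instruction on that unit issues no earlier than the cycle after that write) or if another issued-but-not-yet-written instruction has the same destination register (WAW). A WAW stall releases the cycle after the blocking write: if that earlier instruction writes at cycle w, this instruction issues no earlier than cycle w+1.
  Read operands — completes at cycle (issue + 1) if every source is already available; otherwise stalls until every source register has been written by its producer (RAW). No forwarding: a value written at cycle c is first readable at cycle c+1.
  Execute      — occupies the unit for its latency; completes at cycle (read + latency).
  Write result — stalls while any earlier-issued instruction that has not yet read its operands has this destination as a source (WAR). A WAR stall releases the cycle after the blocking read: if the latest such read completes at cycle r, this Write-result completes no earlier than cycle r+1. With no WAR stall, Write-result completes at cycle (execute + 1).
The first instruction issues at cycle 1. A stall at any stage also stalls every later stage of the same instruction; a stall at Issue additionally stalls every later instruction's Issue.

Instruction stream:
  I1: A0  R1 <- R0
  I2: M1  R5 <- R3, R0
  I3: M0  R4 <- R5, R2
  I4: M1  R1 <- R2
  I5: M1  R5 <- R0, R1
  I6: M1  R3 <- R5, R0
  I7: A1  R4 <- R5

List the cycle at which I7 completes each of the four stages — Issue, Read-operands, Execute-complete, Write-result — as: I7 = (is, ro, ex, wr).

I7 = (27, 28, 30, 31)

t=1  I1 issues→A0
t=2  I1 reads · I2 issues→M1
t=3  I1 exec-done · I2 reads · I3 issues→M0
t=4  I1 writes R1
t=8  I2 exec-done
t=9  I2 writes R5
t=10  I3 reads · I4 issues→M1
t=11  I4 reads
t=15  I3 exec-done
t=16  I3 writes R4 · I4 exec-done
t=17  I4 writes R1
t=18  I5 issues→M1
t=19  I5 reads
t=24  I5 exec-done
t=25  I5 writes R5
t=26  I6 issues→M1
t=27  I6 reads · I7 issues→A1
t=28  I7 reads
t=30  I7 exec-done
t=31  I7 writes R4
t=32  I6 exec-done
t=33  I6 writes R3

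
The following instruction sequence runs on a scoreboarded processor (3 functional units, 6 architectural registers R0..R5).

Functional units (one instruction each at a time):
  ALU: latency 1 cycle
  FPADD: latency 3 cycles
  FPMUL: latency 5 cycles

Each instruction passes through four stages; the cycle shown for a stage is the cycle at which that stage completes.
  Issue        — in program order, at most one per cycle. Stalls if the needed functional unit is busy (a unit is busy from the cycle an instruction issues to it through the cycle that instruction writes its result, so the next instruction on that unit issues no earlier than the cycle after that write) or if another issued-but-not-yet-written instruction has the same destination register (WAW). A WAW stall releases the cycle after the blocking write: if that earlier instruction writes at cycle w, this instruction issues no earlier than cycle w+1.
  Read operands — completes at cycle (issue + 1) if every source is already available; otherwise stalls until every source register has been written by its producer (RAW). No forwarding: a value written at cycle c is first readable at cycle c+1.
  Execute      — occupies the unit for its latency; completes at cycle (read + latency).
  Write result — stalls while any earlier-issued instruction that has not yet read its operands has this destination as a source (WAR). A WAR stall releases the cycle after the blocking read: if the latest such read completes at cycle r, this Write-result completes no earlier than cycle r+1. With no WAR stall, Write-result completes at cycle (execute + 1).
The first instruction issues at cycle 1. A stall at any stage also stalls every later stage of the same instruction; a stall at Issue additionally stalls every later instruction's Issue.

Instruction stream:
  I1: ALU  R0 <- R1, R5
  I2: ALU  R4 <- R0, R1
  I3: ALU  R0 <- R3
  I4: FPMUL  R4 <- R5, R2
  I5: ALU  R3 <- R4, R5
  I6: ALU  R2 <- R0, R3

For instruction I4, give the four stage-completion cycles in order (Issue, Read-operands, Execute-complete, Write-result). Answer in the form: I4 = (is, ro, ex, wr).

I1: IS=1 RO=2 EX=3 WR=4
I2: IS=5 RO=6 EX=7 WR=8  [struct: ALU busy until I1 writes@4]
I3: IS=9 RO=10 EX=11 WR=12  [struct: ALU busy until I2 writes@8]
I4: IS=10 RO=11 EX=16 WR=17
I5: IS=13 RO=18 EX=19 WR=20  [struct: ALU busy until I3 writes@12; RAW R4: wait I4 write@17]
I6: IS=21 RO=22 EX=23 WR=24  [struct: ALU busy until I5 writes@20]

I4 = (10, 11, 16, 17)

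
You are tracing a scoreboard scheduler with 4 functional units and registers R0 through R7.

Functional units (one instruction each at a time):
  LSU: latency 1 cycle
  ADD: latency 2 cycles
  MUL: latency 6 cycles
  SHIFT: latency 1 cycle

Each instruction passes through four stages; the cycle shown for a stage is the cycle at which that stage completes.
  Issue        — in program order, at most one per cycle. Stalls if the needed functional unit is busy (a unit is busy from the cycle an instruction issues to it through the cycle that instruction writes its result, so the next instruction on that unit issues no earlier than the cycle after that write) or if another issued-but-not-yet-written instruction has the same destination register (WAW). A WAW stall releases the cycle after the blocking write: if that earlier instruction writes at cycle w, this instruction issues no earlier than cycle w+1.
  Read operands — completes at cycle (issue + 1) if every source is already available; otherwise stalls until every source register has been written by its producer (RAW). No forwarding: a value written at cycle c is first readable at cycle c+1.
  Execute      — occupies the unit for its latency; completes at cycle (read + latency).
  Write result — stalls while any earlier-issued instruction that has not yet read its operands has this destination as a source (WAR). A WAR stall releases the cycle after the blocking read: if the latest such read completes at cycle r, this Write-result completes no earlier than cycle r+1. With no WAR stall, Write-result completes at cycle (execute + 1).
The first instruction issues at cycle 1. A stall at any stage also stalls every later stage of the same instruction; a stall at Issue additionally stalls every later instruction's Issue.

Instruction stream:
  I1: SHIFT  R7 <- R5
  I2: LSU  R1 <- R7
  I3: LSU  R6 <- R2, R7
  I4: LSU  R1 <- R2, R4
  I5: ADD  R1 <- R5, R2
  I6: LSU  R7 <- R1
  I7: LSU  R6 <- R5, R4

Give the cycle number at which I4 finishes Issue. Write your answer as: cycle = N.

cycle = 12

cycle 1: I1 dispatched to SHIFT
cycle 2: I1 operands ready | I2 dispatched to LSU
cycle 3: I1 complete
cycle 4: R7←I1
cycle 5: I2 operands ready
cycle 6: I2 complete
cycle 7: R1←I2
cycle 8: I3 dispatched to LSU
cycle 9: I3 operands ready
cycle 10: I3 complete
cycle 11: R6←I3
cycle 12: I4 dispatched to LSU
cycle 13: I4 operands ready
cycle 14: I4 complete
cycle 15: R1←I4
cycle 16: I5 dispatched to ADD
cycle 17: I5 operands ready | I6 dispatched to LSU
cycle 19: I5 complete
cycle 20: R1←I5
cycle 21: I6 operands ready
cycle 22: I6 complete
cycle 23: R7←I6
cycle 24: I7 dispatched to LSU
cycle 25: I7 operands ready
cycle 26: I7 complete
cycle 27: R6←I7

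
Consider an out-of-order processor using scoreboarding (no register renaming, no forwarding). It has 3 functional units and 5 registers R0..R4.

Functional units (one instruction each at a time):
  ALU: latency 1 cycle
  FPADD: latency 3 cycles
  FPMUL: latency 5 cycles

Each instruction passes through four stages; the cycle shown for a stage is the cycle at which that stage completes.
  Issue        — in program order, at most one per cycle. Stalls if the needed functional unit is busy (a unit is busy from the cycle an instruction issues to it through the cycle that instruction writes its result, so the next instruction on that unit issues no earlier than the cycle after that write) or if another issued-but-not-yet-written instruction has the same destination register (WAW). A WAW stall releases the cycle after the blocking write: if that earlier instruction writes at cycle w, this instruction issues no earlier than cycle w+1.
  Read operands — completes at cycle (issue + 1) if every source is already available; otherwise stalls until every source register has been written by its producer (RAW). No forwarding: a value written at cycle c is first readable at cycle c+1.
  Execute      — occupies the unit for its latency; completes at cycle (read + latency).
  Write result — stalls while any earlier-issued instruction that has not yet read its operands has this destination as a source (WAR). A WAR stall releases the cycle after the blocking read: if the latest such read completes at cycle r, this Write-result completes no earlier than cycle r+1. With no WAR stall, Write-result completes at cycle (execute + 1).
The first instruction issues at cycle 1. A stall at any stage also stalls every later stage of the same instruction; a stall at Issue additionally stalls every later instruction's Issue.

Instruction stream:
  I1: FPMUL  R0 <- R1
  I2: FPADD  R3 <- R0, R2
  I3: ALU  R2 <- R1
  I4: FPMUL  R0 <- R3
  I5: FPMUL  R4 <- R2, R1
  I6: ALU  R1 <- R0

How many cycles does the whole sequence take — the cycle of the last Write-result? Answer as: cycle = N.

cycle = 28

cycle 1: I1→FPMUL
cycle 2: I1 RO · I2→FPADD
cycle 3: I3→ALU
cycle 4: I3 RO
cycle 5: I3 EX
cycle 7: I1 EX
cycle 8: I1 WR R0
cycle 9: I2 RO · I4→FPMUL
cycle 10: I3 WR R2
cycle 12: I2 EX
cycle 13: I2 WR R3
cycle 14: I4 RO
cycle 19: I4 EX
cycle 20: I4 WR R0
cycle 21: I5→FPMUL
cycle 22: I5 RO · I6→ALU
cycle 23: I6 RO
cycle 24: I6 EX
cycle 25: I6 WR R1
cycle 27: I5 EX
cycle 28: I5 WR R4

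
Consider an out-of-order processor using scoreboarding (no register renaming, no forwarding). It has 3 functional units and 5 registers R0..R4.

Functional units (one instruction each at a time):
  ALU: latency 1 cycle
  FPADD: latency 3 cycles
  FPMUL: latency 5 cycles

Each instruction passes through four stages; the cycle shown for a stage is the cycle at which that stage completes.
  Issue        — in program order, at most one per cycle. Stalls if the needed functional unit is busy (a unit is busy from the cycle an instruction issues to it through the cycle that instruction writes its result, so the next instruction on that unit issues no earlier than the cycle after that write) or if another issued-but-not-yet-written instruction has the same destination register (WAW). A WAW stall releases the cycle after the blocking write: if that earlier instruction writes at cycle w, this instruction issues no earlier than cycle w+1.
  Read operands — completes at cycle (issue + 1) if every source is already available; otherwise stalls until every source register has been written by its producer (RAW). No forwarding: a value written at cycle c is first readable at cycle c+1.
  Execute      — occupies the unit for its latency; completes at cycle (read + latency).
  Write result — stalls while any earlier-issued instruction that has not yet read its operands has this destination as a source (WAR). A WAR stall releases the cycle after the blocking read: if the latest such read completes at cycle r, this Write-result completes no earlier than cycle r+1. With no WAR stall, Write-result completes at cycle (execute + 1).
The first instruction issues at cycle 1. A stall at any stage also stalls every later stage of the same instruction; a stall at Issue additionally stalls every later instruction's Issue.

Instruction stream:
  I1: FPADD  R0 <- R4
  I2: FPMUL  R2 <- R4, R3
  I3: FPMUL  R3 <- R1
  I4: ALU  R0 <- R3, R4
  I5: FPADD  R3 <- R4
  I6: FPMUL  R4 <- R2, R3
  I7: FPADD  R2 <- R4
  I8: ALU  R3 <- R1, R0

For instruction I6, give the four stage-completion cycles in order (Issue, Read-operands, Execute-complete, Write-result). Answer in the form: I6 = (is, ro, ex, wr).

I6 = (19, 24, 29, 30)

t=1  I1 dispatched to FPADD
t=2  I1 operands ready; I2 dispatched to FPMUL
t=3  I2 operands ready
t=5  I1 complete
t=6  R0←I1
t=8  I2 complete
t=9  R2←I2
t=10  I3 dispatched to FPMUL
t=11  I3 operands ready; I4 dispatched to ALU
t=16  I3 complete
t=17  R3←I3
t=18  I4 operands ready; I5 dispatched to FPADD
t=19  I4 complete; I5 operands ready; I6 dispatched to FPMUL
t=20  R0←I4
t=22  I5 complete
t=23  R3←I5
t=24  I6 operands ready; I7 dispatched to FPADD
t=25  I8 dispatched to ALU
t=26  I8 operands ready
t=27  I8 complete
t=28  R3←I8
t=29  I6 complete
t=30  R4←I6
t=31  I7 operands ready
t=34  I7 complete
t=35  R2←I7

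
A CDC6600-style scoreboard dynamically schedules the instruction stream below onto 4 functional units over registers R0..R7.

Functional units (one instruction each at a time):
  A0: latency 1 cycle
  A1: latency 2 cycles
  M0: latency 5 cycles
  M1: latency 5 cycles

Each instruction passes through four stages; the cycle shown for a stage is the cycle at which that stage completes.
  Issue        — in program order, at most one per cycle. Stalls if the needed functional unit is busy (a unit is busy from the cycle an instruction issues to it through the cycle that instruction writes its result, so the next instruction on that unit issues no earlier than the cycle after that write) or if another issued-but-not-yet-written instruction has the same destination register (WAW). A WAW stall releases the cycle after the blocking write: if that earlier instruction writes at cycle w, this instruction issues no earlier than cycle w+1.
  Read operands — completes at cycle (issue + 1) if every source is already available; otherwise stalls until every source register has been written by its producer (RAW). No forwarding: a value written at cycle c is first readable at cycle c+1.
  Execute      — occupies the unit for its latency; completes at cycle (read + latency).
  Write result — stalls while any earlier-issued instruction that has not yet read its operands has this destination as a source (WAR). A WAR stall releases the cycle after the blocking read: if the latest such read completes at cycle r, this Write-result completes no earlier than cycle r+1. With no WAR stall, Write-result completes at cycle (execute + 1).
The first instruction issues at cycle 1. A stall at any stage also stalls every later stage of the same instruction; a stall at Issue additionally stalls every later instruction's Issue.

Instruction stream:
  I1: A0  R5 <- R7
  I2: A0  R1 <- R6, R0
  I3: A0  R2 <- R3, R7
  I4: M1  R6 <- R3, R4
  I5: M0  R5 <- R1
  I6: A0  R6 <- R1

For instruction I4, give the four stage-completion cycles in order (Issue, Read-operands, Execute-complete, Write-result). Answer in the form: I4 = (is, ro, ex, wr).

I4 = (10, 11, 16, 17)

  I1 | 1 | 2 | 3 | 4
  I2 | 5 | 6 | 7 | 8   struct: A0 busy until I1 writes@4
  I3 | 9 | 10 | 11 | 12   struct: A0 busy until I2 writes@8
  I4 | 10 | 11 | 16 | 17
  I5 | 11 | 12 | 17 | 18
  I6 | 18 | 19 | 20 | 21   WAW R6: wait I4 write@17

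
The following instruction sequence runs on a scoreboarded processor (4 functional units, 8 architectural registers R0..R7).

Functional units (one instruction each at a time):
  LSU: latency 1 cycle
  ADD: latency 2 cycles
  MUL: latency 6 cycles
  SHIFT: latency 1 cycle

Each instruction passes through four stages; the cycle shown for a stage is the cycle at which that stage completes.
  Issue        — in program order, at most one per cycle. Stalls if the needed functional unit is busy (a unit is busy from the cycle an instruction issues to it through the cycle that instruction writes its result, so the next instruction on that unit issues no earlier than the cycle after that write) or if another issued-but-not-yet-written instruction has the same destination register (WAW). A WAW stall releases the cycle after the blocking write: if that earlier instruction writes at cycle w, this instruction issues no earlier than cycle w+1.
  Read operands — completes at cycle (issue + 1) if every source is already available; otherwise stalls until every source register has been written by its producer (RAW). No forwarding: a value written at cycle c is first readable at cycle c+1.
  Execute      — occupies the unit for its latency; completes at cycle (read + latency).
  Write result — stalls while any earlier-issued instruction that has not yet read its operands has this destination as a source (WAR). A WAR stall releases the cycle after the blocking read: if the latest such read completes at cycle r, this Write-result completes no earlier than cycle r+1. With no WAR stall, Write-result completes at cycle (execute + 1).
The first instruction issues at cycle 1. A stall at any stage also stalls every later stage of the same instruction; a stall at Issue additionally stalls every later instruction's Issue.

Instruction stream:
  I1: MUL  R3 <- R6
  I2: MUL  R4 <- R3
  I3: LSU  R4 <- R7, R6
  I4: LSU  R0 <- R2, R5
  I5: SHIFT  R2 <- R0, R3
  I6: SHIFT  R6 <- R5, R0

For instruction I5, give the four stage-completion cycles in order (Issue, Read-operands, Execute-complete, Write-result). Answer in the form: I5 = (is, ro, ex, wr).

[I1] 1/2/8/9
[I2] 10/11/17/18  (struct: MUL busy until I1 writes@9)
[I3] 19/20/21/22  (WAW R4: wait I2 write@18)
[I4] 23/24/25/26  (struct: LSU busy until I3 writes@22)
[I5] 24/27/28/29  (RAW R0: wait I4 write@26)
[I6] 30/31/32/33  (struct: SHIFT busy until I5 writes@29)

I5 = (24, 27, 28, 29)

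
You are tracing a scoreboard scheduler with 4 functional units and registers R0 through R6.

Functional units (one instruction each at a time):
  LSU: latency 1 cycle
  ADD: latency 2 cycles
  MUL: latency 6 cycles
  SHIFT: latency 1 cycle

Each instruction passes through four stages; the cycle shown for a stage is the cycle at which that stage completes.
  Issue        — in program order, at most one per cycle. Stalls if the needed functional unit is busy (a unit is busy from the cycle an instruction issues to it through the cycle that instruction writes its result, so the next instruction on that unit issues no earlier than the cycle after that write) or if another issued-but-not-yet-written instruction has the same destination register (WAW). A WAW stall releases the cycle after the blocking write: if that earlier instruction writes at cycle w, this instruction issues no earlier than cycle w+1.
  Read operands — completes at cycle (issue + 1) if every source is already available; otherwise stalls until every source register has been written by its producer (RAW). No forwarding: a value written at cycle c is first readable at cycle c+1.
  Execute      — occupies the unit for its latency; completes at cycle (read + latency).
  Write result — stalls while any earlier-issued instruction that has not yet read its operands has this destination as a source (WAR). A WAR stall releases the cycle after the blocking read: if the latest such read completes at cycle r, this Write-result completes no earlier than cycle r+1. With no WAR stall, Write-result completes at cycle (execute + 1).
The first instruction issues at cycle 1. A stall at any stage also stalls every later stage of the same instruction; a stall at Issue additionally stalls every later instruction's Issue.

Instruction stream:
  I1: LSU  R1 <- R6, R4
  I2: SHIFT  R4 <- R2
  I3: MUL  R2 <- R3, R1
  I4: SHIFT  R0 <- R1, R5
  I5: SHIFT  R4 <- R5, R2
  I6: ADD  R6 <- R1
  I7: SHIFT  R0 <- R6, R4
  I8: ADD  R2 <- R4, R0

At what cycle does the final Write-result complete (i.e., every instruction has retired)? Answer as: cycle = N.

t=1  issue I1 (LSU)
t=2  I1 read-ops | issue I2 (SHIFT)
t=3  I1 finished on LSU | I2 read-ops | issue I3 (MUL)
t=4  I1→R1 | I2 finished on SHIFT
t=5  I2→R4 | I3 read-ops
t=6  issue I4 (SHIFT)
t=7  I4 read-ops
t=8  I4 finished on SHIFT
t=9  I4→R0
t=10  issue I5 (SHIFT)
t=11  I3 finished on MUL | issue I6 (ADD)
t=12  I3→R2 | I6 read-ops
t=13  I5 read-ops
t=14  I5 finished on SHIFT | I6 finished on ADD
t=15  I5→R4 | I6→R6
t=16  issue I7 (SHIFT)
t=17  I7 read-ops | issue I8 (ADD)
t=18  I7 finished on SHIFT
t=19  I7→R0
t=20  I8 read-ops
t=22  I8 finished on ADD
t=23  I8→R2

cycle = 23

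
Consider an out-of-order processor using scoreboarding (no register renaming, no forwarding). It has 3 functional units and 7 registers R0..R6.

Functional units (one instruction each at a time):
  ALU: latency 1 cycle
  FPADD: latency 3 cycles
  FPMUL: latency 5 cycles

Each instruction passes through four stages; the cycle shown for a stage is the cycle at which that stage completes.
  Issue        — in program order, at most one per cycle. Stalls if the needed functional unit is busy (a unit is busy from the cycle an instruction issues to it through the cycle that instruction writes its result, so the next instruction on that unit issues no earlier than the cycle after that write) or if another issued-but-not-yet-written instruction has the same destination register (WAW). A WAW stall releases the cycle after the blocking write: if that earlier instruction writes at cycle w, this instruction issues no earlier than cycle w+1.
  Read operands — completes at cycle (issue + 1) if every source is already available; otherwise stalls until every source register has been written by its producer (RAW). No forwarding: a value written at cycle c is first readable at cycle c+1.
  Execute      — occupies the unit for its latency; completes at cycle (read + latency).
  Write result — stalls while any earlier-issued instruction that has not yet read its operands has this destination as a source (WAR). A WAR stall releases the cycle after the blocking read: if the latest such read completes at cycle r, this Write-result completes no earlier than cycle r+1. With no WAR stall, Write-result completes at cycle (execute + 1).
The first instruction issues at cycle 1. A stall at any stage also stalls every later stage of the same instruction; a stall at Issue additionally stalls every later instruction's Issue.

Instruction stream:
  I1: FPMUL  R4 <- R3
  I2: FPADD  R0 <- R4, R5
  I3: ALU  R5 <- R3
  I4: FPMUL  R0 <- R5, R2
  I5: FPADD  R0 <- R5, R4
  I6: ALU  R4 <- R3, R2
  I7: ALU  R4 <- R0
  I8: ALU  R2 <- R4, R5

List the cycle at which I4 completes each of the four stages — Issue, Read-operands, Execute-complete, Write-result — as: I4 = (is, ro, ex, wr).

I4 = (14, 15, 20, 21)

[1] issue I1 (FPMUL)
[2] I1 read-ops; issue I2 (FPADD)
[3] issue I3 (ALU)
[4] I3 read-ops
[5] I3 finished on ALU
[7] I1 finished on FPMUL
[8] I1→R4
[9] I2 read-ops
[10] I3→R5
[12] I2 finished on FPADD
[13] I2→R0
[14] issue I4 (FPMUL)
[15] I4 read-ops
[20] I4 finished on FPMUL
[21] I4→R0
[22] issue I5 (FPADD)
[23] I5 read-ops; issue I6 (ALU)
[24] I6 read-ops
[25] I6 finished on ALU
[26] I5 finished on FPADD; I6→R4
[27] I5→R0; issue I7 (ALU)
[28] I7 read-ops
[29] I7 finished on ALU
[30] I7→R4
[31] issue I8 (ALU)
[32] I8 read-ops
[33] I8 finished on ALU
[34] I8→R2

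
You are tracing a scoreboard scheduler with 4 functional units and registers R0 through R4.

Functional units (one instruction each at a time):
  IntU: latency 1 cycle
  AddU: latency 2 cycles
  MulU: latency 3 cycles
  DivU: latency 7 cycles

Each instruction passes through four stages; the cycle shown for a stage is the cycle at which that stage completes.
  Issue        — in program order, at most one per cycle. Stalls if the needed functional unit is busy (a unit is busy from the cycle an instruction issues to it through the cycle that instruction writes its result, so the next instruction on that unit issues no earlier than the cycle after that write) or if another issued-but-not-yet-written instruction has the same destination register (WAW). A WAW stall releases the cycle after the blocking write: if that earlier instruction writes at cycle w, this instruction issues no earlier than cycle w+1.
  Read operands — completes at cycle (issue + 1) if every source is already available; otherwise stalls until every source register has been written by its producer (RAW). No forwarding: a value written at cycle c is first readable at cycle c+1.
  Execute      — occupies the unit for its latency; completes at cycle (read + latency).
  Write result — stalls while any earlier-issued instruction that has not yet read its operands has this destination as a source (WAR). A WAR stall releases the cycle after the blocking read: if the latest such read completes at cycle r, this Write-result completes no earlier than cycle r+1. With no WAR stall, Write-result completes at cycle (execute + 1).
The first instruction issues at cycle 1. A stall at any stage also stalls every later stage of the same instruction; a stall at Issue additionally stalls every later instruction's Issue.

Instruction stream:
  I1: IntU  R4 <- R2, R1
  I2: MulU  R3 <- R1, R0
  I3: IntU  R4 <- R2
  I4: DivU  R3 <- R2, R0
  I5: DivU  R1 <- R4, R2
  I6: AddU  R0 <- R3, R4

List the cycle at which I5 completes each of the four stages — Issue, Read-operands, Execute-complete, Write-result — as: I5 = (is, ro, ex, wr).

I1: IS=1 RO=2 EX=3 WR=4
I2: IS=2 RO=3 EX=6 WR=7
I3: IS=5 RO=6 EX=7 WR=8  [struct: IntU busy until I1 writes@4]
I4: IS=8 RO=9 EX=16 WR=17  [WAW R3: wait I2 write@7]
I5: IS=18 RO=19 EX=26 WR=27  [struct: DivU busy until I4 writes@17]
I6: IS=19 RO=20 EX=22 WR=23

I5 = (18, 19, 26, 27)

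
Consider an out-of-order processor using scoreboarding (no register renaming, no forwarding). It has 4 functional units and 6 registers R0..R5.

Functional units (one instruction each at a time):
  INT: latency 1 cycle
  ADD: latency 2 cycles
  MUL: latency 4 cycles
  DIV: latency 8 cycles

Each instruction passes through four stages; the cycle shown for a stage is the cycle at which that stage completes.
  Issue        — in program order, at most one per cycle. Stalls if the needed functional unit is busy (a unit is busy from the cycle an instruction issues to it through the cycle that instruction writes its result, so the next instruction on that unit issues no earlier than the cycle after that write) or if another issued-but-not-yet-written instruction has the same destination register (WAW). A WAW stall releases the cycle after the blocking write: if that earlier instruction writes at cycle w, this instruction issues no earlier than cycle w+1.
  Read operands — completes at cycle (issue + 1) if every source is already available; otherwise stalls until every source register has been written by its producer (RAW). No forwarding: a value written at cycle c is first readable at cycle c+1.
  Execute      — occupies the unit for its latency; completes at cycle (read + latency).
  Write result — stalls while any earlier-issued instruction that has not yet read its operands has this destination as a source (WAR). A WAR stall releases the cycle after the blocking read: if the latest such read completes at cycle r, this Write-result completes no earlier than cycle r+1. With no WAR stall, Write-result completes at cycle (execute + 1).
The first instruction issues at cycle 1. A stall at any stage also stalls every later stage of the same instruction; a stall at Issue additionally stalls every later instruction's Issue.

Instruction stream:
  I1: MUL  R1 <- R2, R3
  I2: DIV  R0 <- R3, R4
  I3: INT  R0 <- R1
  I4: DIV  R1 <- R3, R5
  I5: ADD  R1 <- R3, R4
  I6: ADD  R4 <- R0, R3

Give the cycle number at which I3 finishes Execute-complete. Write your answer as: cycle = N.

cycle = 15

[I1] 1/2/6/7
[I2] 2/3/11/12
[I3] 13/14/15/16  (WAW R0: wait I2 write@12)
[I4] 14/15/23/24
[I5] 25/26/28/29  (WAW R1: wait I4 write@24)
[I6] 30/31/33/34  (struct: ADD busy until I5 writes@29)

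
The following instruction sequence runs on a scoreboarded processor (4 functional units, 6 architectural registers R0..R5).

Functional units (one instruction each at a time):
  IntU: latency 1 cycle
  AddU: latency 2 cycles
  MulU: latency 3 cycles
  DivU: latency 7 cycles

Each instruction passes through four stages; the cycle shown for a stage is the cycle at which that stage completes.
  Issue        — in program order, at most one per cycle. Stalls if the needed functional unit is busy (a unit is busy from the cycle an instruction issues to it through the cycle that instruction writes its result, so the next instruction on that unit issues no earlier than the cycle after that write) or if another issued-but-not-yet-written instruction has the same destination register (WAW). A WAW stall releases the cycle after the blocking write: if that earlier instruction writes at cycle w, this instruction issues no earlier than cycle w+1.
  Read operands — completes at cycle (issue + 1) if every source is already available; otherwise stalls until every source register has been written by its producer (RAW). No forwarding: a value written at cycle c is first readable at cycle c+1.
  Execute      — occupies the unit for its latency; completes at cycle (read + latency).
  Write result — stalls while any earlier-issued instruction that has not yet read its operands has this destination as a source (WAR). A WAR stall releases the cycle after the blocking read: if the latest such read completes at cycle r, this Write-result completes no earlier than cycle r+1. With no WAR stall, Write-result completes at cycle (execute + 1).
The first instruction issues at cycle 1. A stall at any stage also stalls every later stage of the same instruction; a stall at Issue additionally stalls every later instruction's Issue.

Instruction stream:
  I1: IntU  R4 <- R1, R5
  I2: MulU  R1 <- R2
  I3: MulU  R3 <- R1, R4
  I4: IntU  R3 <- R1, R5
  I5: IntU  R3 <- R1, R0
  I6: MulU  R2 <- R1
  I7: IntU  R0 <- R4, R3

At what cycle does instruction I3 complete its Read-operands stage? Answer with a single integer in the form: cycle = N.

c1: I1 issues→IntU
c2: I1 reads · I2 issues→MulU
c3: I1 exec-done · I2 reads
c4: I1 writes R4
c6: I2 exec-done
c7: I2 writes R1
c8: I3 issues→MulU
c9: I3 reads
c12: I3 exec-done
c13: I3 writes R3
c14: I4 issues→IntU
c15: I4 reads
c16: I4 exec-done
c17: I4 writes R3
c18: I5 issues→IntU
c19: I5 reads · I6 issues→MulU
c20: I5 exec-done · I6 reads
c21: I5 writes R3
c22: I7 issues→IntU
c23: I6 exec-done · I7 reads
c24: I6 writes R2 · I7 exec-done
c25: I7 writes R0

cycle = 9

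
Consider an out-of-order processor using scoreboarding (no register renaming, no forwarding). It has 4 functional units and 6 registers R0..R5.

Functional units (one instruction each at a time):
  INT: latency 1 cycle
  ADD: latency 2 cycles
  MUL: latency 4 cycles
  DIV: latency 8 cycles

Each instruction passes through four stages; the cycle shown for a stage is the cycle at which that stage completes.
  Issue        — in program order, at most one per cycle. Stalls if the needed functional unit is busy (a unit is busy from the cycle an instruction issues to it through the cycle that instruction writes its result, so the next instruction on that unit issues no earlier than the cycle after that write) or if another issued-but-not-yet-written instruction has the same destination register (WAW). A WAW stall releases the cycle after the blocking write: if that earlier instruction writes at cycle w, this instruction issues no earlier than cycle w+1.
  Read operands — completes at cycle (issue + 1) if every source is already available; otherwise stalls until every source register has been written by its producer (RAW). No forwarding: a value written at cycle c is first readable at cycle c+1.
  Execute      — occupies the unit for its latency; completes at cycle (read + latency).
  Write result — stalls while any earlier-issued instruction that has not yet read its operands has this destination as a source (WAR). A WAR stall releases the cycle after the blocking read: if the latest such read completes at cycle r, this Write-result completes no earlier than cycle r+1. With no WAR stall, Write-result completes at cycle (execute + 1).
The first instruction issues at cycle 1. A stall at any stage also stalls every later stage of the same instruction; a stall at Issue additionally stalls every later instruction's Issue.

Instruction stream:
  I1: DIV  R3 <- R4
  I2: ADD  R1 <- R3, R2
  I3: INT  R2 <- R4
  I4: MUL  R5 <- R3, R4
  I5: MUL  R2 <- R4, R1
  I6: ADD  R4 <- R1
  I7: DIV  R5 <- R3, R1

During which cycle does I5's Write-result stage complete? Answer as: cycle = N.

c1: I1 issues→DIV
c2: I1 reads, I2 issues→ADD
c3: I3 issues→INT
c4: I3 reads, I4 issues→MUL
c5: I3 exec-done
c10: I1 exec-done
c11: I1 writes R3
c12: I2 reads, I4 reads
c13: I3 writes R2
c14: I2 exec-done
c15: I2 writes R1
c16: I4 exec-done
c17: I4 writes R5
c18: I5 issues→MUL
c19: I5 reads, I6 issues→ADD
c20: I6 reads, I7 issues→DIV
c21: I7 reads
c22: I6 exec-done
c23: I5 exec-done, I6 writes R4
c24: I5 writes R2
c29: I7 exec-done
c30: I7 writes R5

cycle = 24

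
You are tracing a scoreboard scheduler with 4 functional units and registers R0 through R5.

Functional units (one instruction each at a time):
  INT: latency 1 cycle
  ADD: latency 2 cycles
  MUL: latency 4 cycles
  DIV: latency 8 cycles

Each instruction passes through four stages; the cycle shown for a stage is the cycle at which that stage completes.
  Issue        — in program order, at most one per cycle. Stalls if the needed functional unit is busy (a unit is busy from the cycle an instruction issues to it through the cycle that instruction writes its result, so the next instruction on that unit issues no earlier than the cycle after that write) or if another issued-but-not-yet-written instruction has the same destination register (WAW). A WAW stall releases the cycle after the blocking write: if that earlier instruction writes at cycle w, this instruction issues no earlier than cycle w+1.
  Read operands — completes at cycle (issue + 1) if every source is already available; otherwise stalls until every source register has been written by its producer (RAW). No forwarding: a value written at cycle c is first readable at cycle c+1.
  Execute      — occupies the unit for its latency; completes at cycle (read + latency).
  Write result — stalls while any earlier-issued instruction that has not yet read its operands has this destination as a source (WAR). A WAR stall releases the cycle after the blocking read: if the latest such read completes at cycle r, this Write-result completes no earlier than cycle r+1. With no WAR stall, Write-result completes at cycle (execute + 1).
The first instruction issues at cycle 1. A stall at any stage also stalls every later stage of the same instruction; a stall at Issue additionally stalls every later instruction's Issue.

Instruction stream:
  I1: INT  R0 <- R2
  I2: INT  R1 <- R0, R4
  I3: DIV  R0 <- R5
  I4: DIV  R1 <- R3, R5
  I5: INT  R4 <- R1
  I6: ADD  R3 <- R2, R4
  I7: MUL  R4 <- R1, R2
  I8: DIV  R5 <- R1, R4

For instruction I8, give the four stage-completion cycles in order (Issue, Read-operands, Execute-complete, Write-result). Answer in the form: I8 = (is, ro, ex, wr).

I8 = (32, 38, 46, 47)

[I1] 1/2/3/4
[I2] 5/6/7/8  (struct: INT busy until I1 writes@4)
[I3] 6/7/15/16
[I4] 17/18/26/27  (struct: DIV busy until I3 writes@16)
[I5] 18/28/29/30  (RAW R1: wait I4 write@27)
[I6] 19/31/33/34  (RAW R4: wait I5 write@30)
[I7] 31/32/36/37  (WAW R4: wait I5 write@30)
[I8] 32/38/46/47  (RAW R4: wait I7 write@37)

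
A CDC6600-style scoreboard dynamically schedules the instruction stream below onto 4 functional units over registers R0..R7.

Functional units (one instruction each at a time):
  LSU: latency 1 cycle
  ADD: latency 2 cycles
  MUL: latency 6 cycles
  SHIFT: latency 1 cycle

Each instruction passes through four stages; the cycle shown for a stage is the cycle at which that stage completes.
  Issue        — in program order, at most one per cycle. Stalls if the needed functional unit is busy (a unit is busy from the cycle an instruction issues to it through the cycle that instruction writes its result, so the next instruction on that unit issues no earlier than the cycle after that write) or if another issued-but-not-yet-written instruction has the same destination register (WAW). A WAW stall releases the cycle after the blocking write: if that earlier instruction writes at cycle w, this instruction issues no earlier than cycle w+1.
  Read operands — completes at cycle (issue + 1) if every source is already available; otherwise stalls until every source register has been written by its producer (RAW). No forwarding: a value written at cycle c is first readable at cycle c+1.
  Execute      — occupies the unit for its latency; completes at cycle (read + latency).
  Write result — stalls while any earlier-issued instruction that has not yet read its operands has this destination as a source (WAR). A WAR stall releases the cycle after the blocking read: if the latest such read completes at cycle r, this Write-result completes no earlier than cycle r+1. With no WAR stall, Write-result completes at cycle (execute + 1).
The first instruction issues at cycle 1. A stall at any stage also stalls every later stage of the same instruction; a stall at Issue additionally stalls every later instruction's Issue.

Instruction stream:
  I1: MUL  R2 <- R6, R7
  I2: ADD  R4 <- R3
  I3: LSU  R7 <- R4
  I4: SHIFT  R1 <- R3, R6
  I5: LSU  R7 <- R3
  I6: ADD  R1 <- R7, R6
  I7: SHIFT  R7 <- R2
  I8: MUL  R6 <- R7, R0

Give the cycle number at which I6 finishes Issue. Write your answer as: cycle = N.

cycle = 11

[I1] 1/2/8/9
[I2] 2/3/5/6
[I3] 3/7/8/9  (RAW R4: wait I2 write@6)
[I4] 4/5/6/7
[I5] 10/11/12/13  (struct: LSU busy until I3 writes@9)
[I6] 11/14/16/17  (RAW R7: wait I5 write@13)
[I7] 14/15/16/17  (WAW R7: wait I5 write@13)
[I8] 15/18/24/25  (RAW R7: wait I7 write@17)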